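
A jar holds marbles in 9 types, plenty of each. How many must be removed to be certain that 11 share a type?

You could draw 10 of every type without reaching 11 of any — 90 in all.
One more forces 11 of some type, so 90 + 1 = 91.

91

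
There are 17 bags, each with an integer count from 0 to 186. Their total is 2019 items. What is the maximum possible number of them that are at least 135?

14

With k values at 135 or above and the rest at least 0, the sum is at least 0 + 135k.
Since the sum is 2019, we need 135k ≤ 2019, i.e. k ≤ 14.
k = 14 is achieved by 14 values at 135 and 3 at 0, total 1890; add 129 to one value (staying below 135) to reach 2019.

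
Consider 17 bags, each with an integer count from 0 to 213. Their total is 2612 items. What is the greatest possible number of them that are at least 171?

If k of the values are ≥ 171, the total is ≥ 171k + 0(17 − k).
Setting 171k + 0(17 − k) ≤ 2612 gives 171k ≤ 2612, so k ≤ 15.
k = 15 is achieved by 15 values at 171 and 2 at 0, total 2565; add 47 to one value (staying below 171) to reach 2612.

15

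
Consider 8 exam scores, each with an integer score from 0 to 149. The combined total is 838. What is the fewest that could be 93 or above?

Each value short of 93 is at most 92, costing at least 149 − 92 = 57 against the maximum total of 1192.
We can afford to lose at most 1192 − 838 = 354, so at most ⌊354/57⌋ = 6 fall short, and at least 2 are ≥ 93.
Exactly 2 works: 2 values at 149 and 6 at 92 total 850; lower one of the high values by 12 (still ≥ 93) to hit 838.

2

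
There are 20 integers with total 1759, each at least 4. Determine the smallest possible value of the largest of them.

88

The 20 values sum to 1759, so their maximum is at least ⌈1759/20⌉ = 88.
Equality holds with 19 values of 88 and 1 value of 87.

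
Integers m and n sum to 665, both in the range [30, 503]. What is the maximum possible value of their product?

110556

mn = m(665 − m) is maximized when m is as near 665/2 as the bounds allow.
Taking m = 332 and n = 333 (both in [30, 503]) gives mn = 110556.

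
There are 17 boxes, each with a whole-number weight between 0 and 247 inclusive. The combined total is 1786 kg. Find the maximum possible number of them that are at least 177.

10

With k values at 177 or above and the rest at least 0, the sum is at least 0 + 177k.
Since the sum is 1786, we need 177k ≤ 1786, i.e. k ≤ 10.
k = 10 is achieved by 10 values at 177 and 7 at 0, total 1770; add 16 to one value (staying below 177) to reach 1786.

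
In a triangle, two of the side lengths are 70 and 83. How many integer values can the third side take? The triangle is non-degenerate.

139

The triangle inequality gives |70 − 83| < c < 70 + 83, i.e. 13 < c < 153.
So c can be any integer from 14 to 152: 139 values.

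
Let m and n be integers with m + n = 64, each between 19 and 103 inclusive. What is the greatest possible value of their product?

With m + n fixed, mn peaks when the two are closest together.
Taking m = 32 and n = 32 (both in [19, 103]) gives mn = 1024.

1024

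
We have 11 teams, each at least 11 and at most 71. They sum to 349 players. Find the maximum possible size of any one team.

71

Maximizing one value means minimizing the remaining 10.
The other 10 contribute at least 10 × 11 = 110, leaving at most 349 − 110 = 239.
But each team is capped at 71, so the maximum is 71.
Achievable: one at 71 and the other 10 totalling 278, which fits since 10 × 11 ≤ 278 ≤ 10 × 71.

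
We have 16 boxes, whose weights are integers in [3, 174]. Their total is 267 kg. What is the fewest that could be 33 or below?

9

Each value above 33 is at least 34, contributing at least 34 − 3 = 31 above the floor 3.
The sum exceeds the floor total 48 by 219, so at most ⌊219/31⌋ = 7 exceed 33, and at least 9 are ≤ 33.
Exactly 9 works: 9 values at 3 and 7 at 34 total 265; raise one of the low values by 2 (still ≤ 33) to hit 267.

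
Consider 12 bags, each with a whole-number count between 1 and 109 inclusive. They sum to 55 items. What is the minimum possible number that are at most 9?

8

Let j be the number exceeding 9. Then the total is ≥ 10·j + 1·(12 − j) = 12 + 9j.
So 9j ≤ 43 and j ≤ 4; hence at least 12 − 4 = 8 are ≤ 9.
Exactly 8 works: 8 values at 1 and 4 at 10 total 48; raise one of the low values by 7 (still ≤ 9) to hit 55.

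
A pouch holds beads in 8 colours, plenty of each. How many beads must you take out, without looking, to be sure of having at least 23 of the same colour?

177

In the worst case you draw 22 of each of the 8 colours: 8 × 22 = 176.
One more forces 23 of some colour, so 176 + 1 = 177.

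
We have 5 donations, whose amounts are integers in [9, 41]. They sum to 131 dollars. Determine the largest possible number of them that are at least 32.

3

With k values at 32 or above and the rest at least 9, the sum is at least 45 + 23k.
Since the sum is 131, we need 23k ≤ 86, i.e. k ≤ 3.
k = 3 is achieved by 3 values at 32 and 2 at 9, total 114; add 17 to one value (staying below 32) to reach 131.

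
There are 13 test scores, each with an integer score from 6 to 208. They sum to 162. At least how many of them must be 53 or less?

12

If only k of them are at most 53, the other 13 − k are at least 54, so the total is at least (13 − k)·54 + k·6.
This is ≤ 162, so (13 − k)·54 + 6k ≤ 162, which gives k ≥ 12.
Exactly 12 works: 12 values at 6 and 1 at 54 total 126; raise one of the low values by 36 (still ≤ 53) to hit 162.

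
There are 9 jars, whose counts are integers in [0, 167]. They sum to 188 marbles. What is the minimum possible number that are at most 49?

Each value above 49 is at least 50, contributing at least 50 − 0 = 50 above the floor 0.
The sum exceeds the floor total 0 by 188, so at most ⌊188/50⌋ = 3 exceed 49, and at least 6 are ≤ 49.
Exactly 6 works: 6 values at 0 and 3 at 50 total 150; raise one of the low values by 38 (still ≤ 49) to hit 188.

6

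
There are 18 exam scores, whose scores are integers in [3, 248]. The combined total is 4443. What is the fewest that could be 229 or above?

17

Each value short of 229 is at most 228, costing at least 248 − 228 = 20 against the maximum total of 4464.
We can afford to lose at most 4464 − 4443 = 21, so at most ⌊21/20⌋ = 1 fall short, and at least 17 are ≥ 229.
Exactly 17 works: 17 values at 248 and 1 at 228 total 4444; lower one of the high values by 1 (still ≥ 229) to hit 4443.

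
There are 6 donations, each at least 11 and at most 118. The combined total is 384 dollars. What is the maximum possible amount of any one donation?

Maximizing one value means minimizing the remaining 5.
The other 5 contribute at least 5 × 11 = 55, leaving at most 384 − 55 = 329.
But each donation is capped at 118, so the maximum is 118.
Achievable: one at 118 and the other 5 totalling 266, which fits since 5 × 11 ≤ 266 ≤ 5 × 118.

118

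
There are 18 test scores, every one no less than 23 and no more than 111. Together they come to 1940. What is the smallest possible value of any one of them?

53

To make one score as small as possible, make the other 17 as large as possible.
The other 17 contribute at most 17 × 111 = 1887, leaving at least 1940 − 1887 = 53.
Since 53 ≥ 23, this is achievable: one at 53 and 17 at 111.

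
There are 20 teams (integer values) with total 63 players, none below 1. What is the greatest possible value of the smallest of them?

3

The 20 values sum to 63, so their minimum is at most ⌊63/20⌋ = 3.
Achievable: 17 of them at 3 and 3 at 4 total 63.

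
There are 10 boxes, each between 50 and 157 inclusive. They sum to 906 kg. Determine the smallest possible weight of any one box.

Minimizing one value means maximizing the remaining 9.
The other 9 can take up 9 × 157 = 1413 ≥ 906 − 50, so one box can sit at its floor of 50.
Achievable: one at 50 and the other 9 totalling 856, which fits since 9 × 50 ≤ 856 ≤ 9 × 157.

50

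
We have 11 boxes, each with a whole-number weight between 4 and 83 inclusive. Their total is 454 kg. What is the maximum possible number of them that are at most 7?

6

Suppose k of them are at most 7. Those contribute at most 7 each and the rest at most 83 each.
So the total is at most 7k + 83(11 − k) = 913 − 76k. This must still be ≥ 454, so k ≤ 6.
k = 6 is achieved by 6 values at 7 and 5 at 83, total 457; lower one of the 83's by 3 (still > 7) to reach 454.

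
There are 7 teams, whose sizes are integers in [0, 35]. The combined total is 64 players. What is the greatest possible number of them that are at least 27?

2

Suppose k of them are at least 27. Those contribute at least 27 each and the other 7 − k at least 0 each.
So the total is at least 27k + 0(7 − k) = 0 + 27k. This must be ≤ 64, giving k ≤ 2.
k = 2 is achieved by 2 values at 27 and 5 at 0, total 54; add 10 to one value (staying below 27) to reach 64.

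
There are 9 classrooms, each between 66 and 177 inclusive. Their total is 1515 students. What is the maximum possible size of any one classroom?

177

Maximizing one value means minimizing the remaining 8.
The other 8 contribute at least 8 × 66 = 528, leaving at most 1515 − 528 = 987.
But each classroom is capped at 177, so the maximum is 177.
Achievable: one at 177 and the other 8 totalling 1338, which fits since 8 × 66 ≤ 1338 ≤ 8 × 177.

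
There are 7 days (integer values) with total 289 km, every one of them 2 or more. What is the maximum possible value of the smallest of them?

41

The average is 289/7 < 42, so some value is ≤ 41.
Taking 5 copies of 41 and 2 copies of 42 gives exactly 289, so 41 is attained.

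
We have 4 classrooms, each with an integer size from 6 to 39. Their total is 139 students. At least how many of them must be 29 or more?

3

Suppose at most 4 − j of them reach 29; then j values are ≤ 28 and the rest ≤ 39.
The total is then ≤ 28·j + 39·(4 − j) = 156 − 11j. For this to be ≥ 139 we need j ≤ 1, so at least 4 − 1 = 3 must reach 29.
Exactly 3 works: 3 values at 39 and 1 at 28 total 145; lower one of the high values by 6 (still ≥ 29) to hit 139.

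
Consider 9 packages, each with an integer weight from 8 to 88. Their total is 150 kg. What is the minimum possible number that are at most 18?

2

Each value above 18 is at least 19, contributing at least 19 − 8 = 11 above the floor 8.
The sum exceeds the floor total 72 by 78, so at most ⌊78/11⌋ = 7 exceed 18, and at least 2 are ≤ 18.
Exactly 2 works: 2 values at 8 and 7 at 19 total 149; raise one of the low values by 1 (still ≤ 18) to hit 150.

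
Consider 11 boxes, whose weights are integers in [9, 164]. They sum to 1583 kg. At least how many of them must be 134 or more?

4

Each value short of 134 is at most 133, costing at least 164 − 133 = 31 against the maximum total of 1804.
We can afford to lose at most 1804 − 1583 = 221, so at most ⌊221/31⌋ = 7 fall short, and at least 4 are ≥ 134.
Exactly 4 works: 4 values at 164 and 7 at 133 total 1587; lower one of the high values by 4 (still ≥ 134) to hit 1583.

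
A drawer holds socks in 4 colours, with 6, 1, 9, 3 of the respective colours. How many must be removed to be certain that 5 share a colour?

13

In the worst case you take as many as possible of each colour without reaching 5: 4 + 1 + 4 + 3 = 12.
The next one must give 5 of some colour, so 12 + 1 = 13.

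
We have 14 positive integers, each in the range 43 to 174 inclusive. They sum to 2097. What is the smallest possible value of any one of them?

Minimizing one value means maximizing the remaining 13.
The other 13 can take up 13 × 174 = 2262 ≥ 2097 − 43, so one integer can sit at its floor of 43.
Achievable: one at 43 and the other 13 totalling 2054, which fits since 13 × 43 ≤ 2054 ≤ 13 × 174.

43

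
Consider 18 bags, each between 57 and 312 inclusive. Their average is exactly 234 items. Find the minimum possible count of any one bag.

Minimizing one value means maximizing the remaining 17.
The total is 18 × 234 = 4212.
The other 17 can take up 17 × 312 = 5304 ≥ 4212 − 57, so one bag can sit at its floor of 57.
Achievable: one at 57 and the other 17 totalling 4155, which fits since 17 × 57 ≤ 4155 ≤ 17 × 312.

57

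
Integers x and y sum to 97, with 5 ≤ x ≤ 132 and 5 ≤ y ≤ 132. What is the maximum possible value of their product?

2352

With x + y fixed, xy peaks when the two are closest together.
Taking x = 48 and y = 49 (both in [5, 132]) gives xy = 2352.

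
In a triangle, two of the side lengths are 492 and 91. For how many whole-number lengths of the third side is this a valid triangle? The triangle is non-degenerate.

The triangle inequality gives |492 − 91| < c < 492 + 91, i.e. 401 < c < 583.
So c can be any integer from 402 to 582: 181 values.

181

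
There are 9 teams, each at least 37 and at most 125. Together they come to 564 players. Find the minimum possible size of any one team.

37

Minimizing one value means maximizing the remaining 8.
The other 8 can take up 8 × 125 = 1000 ≥ 564 − 37, so one team can sit at its floor of 37.
Achievable: one at 37 and the other 8 totalling 527, which fits since 8 × 37 ≤ 527 ≤ 8 × 125.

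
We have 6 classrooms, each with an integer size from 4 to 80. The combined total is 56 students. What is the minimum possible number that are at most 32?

Let j be the number exceeding 32. Then the total is ≥ 33·j + 4·(6 − j) = 24 + 29j.
So 29j ≤ 32 and j ≤ 1; hence at least 6 − 1 = 5 are ≤ 32.
Exactly 5 works: 5 values at 4 and 1 at 33 total 53; raise one of the low values by 3 (still ≤ 32) to hit 56.

5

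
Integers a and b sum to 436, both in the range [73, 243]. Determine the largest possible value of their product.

47524

With a + b fixed, ab peaks when the two are closest together.
Taking a = 218 and b = 218 (both in [73, 243]) gives ab = 47524.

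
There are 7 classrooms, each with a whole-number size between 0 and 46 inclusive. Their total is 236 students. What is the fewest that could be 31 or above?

2

Each value short of 31 is at most 30, costing at least 46 − 30 = 16 against the maximum total of 322.
We can afford to lose at most 322 − 236 = 86, so at most ⌊86/16⌋ = 5 fall short, and at least 2 are ≥ 31.
Exactly 2 works: 2 values at 46 and 5 at 30 total 242; lower one of the high values by 6 (still ≥ 31) to hit 236.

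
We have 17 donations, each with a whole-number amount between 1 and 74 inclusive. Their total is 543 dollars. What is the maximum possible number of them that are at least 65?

8

Suppose k of them are at least 65. Those contribute at least 65 each and the other 17 − k at least 1 each.
So the total is at least 65k + 1(17 − k) = 17 + 64k. This must be ≤ 543, giving k ≤ 8.
k = 8 is achieved by 8 values at 65 and 9 at 1, total 529; add 14 to one value (staying below 65) to reach 543.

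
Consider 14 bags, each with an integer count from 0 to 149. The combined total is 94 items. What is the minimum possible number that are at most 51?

13

If only k of them are at most 51, the other 14 − k are at least 52, so the total is at least (14 − k)·52 + k·0.
This is ≤ 94, so (14 − k)·52 + 0k ≤ 94, which gives k ≥ 13.
Exactly 13 works: 13 values at 0 and 1 at 52 total 52; raise one of the low values by 42 (still ≤ 51) to hit 94.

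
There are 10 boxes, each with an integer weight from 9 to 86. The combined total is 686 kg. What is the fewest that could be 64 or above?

3

If only k of them are at least 64, the other 10 − k are at most 63, so the total is at most k·86 + (10 − k)·63.
This must reach 686, so k·86 + (10 − k)·63 ≥ 686, giving k ≥ 3.
Exactly 3 works: 3 values at 86 and 7 at 63 total 699; lower one of the high values by 13 (still ≥ 64) to hit 686.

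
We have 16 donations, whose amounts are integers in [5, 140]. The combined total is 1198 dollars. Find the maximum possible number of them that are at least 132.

If k of the values are ≥ 132, the total is ≥ 132k + 5(16 − k).
Setting 132k + 5(16 − k) ≤ 1198 gives 127k ≤ 1118, so k ≤ 8.
k = 8 is achieved by 8 values at 132 and 8 at 5, total 1096; add 102 to one value (staying below 132) to reach 1198.

8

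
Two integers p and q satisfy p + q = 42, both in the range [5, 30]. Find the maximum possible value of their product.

For a fixed sum, the product pq is largest when p and q are as close as possible.
Taking p = 21 and q = 21 (both in [5, 30]) gives pq = 441.

441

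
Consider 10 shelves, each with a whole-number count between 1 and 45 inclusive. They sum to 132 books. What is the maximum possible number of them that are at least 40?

If k of the values are ≥ 40, the total is ≥ 40k + 1(10 − k).
Setting 40k + 1(10 − k) ≤ 132 gives 39k ≤ 122, so k ≤ 3.
k = 3 is achieved by 3 values at 40 and 7 at 1, total 127; add 5 to one value (staying below 40) to reach 132.

3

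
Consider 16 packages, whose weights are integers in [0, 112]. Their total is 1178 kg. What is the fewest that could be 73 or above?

1

Each value short of 73 is at most 72, costing at least 112 − 72 = 40 against the maximum total of 1792.
We can afford to lose at most 1792 − 1178 = 614, so at most ⌊614/40⌋ = 15 fall short, and at least 1 are ≥ 73.
Exactly 1 works: 1 value at 112 and 15 at 72 total 1192; lower one of the high values by 14 (still ≥ 73) to hit 1178.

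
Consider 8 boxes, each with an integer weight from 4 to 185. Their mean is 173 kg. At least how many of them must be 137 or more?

7

The total is 8 × 173 = 1384.
Each value short of 137 is at most 136, costing at least 185 − 136 = 49 against the maximum total of 1480.
We can afford to lose at most 1480 − 1384 = 96, so at most ⌊96/49⌋ = 1 fall short, and at least 7 are ≥ 137.
Exactly 7 works: 7 values at 185 and 1 at 136 total 1431; lower one of the high values by 47 (still ≥ 137) to hit 1384.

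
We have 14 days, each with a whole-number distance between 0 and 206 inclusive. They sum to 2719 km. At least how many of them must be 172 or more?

10

Each value short of 172 is at most 171, costing at least 206 − 171 = 35 against the maximum total of 2884.
We can afford to lose at most 2884 − 2719 = 165, so at most ⌊165/35⌋ = 4 fall short, and at least 10 are ≥ 172.
Exactly 10 works: 10 values at 206 and 4 at 171 total 2744; lower one of the high values by 25 (still ≥ 172) to hit 2719.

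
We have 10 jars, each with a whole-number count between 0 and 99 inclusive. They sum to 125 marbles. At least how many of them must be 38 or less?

Let j be the number exceeding 38. Then the total is ≥ 39·j + 0·(10 − j) = 0 + 39j.
So 39j ≤ 125 and j ≤ 3; hence at least 10 − 3 = 7 are ≤ 38.
Exactly 7 works: 7 values at 0 and 3 at 39 total 117; raise one of the low values by 8 (still ≤ 38) to hit 125.

7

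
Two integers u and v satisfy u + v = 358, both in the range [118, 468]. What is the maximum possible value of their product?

32041

With u + v fixed, uv peaks when the two are closest together.
Taking u = 179 and v = 179 (both in [118, 468]) gives uv = 32041.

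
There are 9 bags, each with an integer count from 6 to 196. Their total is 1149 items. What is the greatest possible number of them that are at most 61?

4

Each value at 61 or below falls at least 196 − 61 = 135 short of the ceiling 196.
The ceiling total is 9 × 196 = 1764, and we need 1149, so at most ⌊(1764 − 1149)/135⌋ = 4 can be that low.
k = 4 is achieved by 4 values at 61 and 5 at 196, total 1224; lower one of the 196's by 75 (still > 61) to reach 1149.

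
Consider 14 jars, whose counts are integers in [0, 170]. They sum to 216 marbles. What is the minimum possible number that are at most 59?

Let j be the number exceeding 59. Then the total is ≥ 60·j + 0·(14 − j) = 0 + 60j.
So 60j ≤ 216 and j ≤ 3; hence at least 14 − 3 = 11 are ≤ 59.
Exactly 11 works: 11 values at 0 and 3 at 60 total 180; raise one of the low values by 36 (still ≤ 59) to hit 216.

11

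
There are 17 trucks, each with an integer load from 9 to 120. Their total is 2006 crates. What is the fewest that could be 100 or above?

16

If only k of them are at least 100, the other 17 − k are at most 99, so the total is at most k·120 + (17 − k)·99.
This must reach 2006, so k·120 + (17 − k)·99 ≥ 2006, giving k ≥ 16.
Exactly 16 works: 16 values at 120 and 1 at 99 total 2019; lower one of the high values by 13 (still ≥ 100) to hit 2006.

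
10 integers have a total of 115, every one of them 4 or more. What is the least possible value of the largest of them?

12

The average is 115/10 > 11, so not all 10 can be 11 or less; the largest is ≥ 12.
Achievable: 5 of them at 12 and 5 at 11 total 115.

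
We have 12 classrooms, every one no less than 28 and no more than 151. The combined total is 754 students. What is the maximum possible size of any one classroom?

151

To make one classroom as large as possible, make the other 11 as small as possible.
The other 11 contribute at least 11 × 28 = 308, leaving at most 754 − 308 = 446.
But each classroom is capped at 151, so the maximum is 151.
Achievable: one at 151 and the other 11 totalling 603, which fits since 11 × 28 ≤ 603 ≤ 11 × 151.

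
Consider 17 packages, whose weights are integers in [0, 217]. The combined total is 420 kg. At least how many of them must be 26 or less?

Let j be the number exceeding 26. Then the total is ≥ 27·j + 0·(17 − j) = 0 + 27j.
So 27j ≤ 420 and j ≤ 15; hence at least 17 − 15 = 2 are ≤ 26.
Exactly 2 works: 2 values at 0 and 15 at 27 total 405; raise one of the low values by 15 (still ≤ 26) to hit 420.

2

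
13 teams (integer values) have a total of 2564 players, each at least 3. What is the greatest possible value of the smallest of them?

The average is 2564/13 < 198, so some value is ≤ 197.
Achievable: 10 of them at 197 and 3 at 198 total 2564.

197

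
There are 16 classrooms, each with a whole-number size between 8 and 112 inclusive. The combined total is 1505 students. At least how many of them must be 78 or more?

Each value short of 78 is at most 77, costing at least 112 − 77 = 35 against the maximum total of 1792.
We can afford to lose at most 1792 − 1505 = 287, so at most ⌊287/35⌋ = 8 fall short, and at least 8 are ≥ 78.
Exactly 8 works: 8 values at 112 and 8 at 77 total 1512; lower one of the high values by 7 (still ≥ 78) to hit 1505.

8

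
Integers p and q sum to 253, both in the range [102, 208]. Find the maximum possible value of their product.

16002

For a fixed sum, the product pq is largest when p and q are as close as possible.
Taking p = 126 and q = 127 (both in [102, 208]) gives pq = 16002.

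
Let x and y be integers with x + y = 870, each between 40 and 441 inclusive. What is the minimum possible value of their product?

189189

xy = x(870 − x) is concave in x, so over [429, 441] it is minimized at an endpoint.
At the endpoint x = 429, y = 870 − 429 = 441, so xy = 429 × 441 = 189189.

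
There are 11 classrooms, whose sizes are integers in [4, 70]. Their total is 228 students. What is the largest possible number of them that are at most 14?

9

Each value at 14 or below falls at least 70 − 14 = 56 short of the ceiling 70.
The ceiling total is 11 × 70 = 770, and we need 228, so at most ⌊(770 − 228)/56⌋ = 9 can be that low.
k = 9 is achieved by 9 values at 14 and 2 at 70, total 266; lower one of the 70's by 38 (still > 14) to reach 228.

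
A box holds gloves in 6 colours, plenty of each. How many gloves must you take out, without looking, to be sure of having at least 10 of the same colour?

In the worst case you draw 9 of each of the 6 colours: 6 × 9 = 54.
One more forces 10 of some colour, so 54 + 1 = 55.

55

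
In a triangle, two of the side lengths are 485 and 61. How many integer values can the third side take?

The triangle inequality gives |485 − 61| < c < 485 + 61, i.e. 424 < c < 546.
So c can be any integer from 425 to 545: 121 values.

121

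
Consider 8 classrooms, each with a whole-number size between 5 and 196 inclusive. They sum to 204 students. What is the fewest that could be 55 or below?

If only k of them are at most 55, the other 8 − k are at least 56, so the total is at least (8 − k)·56 + k·5.
This is ≤ 204, so (8 − k)·56 + 5k ≤ 204, which gives k ≥ 5.
Exactly 5 works: 5 values at 5 and 3 at 56 total 193; raise one of the low values by 11 (still ≤ 55) to hit 204.

5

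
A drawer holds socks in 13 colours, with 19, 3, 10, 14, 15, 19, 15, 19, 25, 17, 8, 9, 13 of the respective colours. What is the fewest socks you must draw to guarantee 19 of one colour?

177

In the worst case you take as many as possible of each colour without reaching 19: 18 + 3 + 10 + 14 + 15 + 18 + 15 + 18 + 18 + 17 + 8 + 9 + 13 = 176.
The next one must give 19 of some colour, so 176 + 1 = 177.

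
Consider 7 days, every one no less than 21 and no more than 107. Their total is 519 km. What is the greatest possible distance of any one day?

107

Maximizing one value means minimizing the remaining 6.
The other 6 contribute at least 6 × 21 = 126, leaving at most 519 − 126 = 393.
But each day is capped at 107, so the maximum is 107.
Achievable: one at 107 and the other 6 totalling 412, which fits since 6 × 21 ≤ 412 ≤ 6 × 107.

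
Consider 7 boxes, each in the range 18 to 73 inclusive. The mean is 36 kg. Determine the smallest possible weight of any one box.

18

To make one box as small as possible, make the other 6 as large as possible.
The total is 7 × 36 = 252.
The other 6 can take up 6 × 73 = 438 ≥ 252 − 18, so one box can sit at its floor of 18.
Achievable: one at 18 and the other 6 totalling 234, which fits since 6 × 18 ≤ 234 ≤ 6 × 73.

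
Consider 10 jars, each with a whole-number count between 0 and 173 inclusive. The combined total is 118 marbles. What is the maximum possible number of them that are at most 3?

Each value at 3 or below falls at least 173 − 3 = 170 short of the ceiling 173.
The ceiling total is 10 × 173 = 1730, and we need 118, so at most ⌊(1730 − 118)/170⌋ = 9 can be that low.
k = 9 is achieved by 9 values at 3 and 1 at 173, total 200; lower one of the 173's by 82 (still > 3) to reach 118.

9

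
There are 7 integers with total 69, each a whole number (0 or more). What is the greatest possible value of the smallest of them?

9

If every one of the 7 were at least 10, the total would be at least 7 × 10 = 70 > 69.
Taking 1 copy of 9 and 6 copies of 10 gives exactly 69, so 9 is attained.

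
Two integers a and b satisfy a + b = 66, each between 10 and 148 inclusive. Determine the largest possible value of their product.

ab = a(66 − a) is maximized when a is as near 66/2 as the bounds allow.
Taking a = 33 and b = 33 (both in [10, 148]) gives ab = 1089.

1089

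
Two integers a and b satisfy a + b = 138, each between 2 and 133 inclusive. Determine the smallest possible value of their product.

For a fixed sum, ab is smallest when a and b are as far apart as possible.
The extreme feasible split is a = 5, b = 133, giving ab = 665.

665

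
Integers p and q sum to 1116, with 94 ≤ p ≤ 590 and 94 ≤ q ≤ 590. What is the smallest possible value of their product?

310340

pq = p(1116 − p) is concave in p, so over [526, 590] it is minimized at an endpoint.
The extreme feasible split is p = 526, q = 590, giving pq = 310340.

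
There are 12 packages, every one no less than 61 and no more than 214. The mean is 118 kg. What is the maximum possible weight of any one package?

214

To make one package as large as possible, make the other 11 as small as possible.
The total is 12 × 118 = 1416.
The other 11 contribute at least 11 × 61 = 671, leaving at most 1416 − 671 = 745.
But each package is capped at 214, so the maximum is 214.
Achievable: one at 214 and the other 11 totalling 1202, which fits since 11 × 61 ≤ 1202 ≤ 11 × 214.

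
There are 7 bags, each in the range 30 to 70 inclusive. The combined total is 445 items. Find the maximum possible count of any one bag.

70

To make one bag as large as possible, make the other 6 as small as possible.
The other 6 contribute at least 6 × 30 = 180, leaving at most 445 − 180 = 265.
But each bag is capped at 70, so the maximum is 70.
Achievable: one at 70 and the other 6 totalling 375, which fits since 6 × 30 ≤ 375 ≤ 6 × 70.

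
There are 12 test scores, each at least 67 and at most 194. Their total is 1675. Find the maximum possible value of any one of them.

Maximizing one value means minimizing the remaining 11.
The other 11 contribute at least 11 × 67 = 737, leaving at most 1675 − 737 = 938.
But each score is capped at 194, so the maximum is 194.
Achievable: one at 194 and the other 11 totalling 1481, which fits since 11 × 67 ≤ 1481 ≤ 11 × 194.

194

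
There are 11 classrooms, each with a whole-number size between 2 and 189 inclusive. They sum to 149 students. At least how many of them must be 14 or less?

If only k of them are at most 14, the other 11 − k are at least 15, so the total is at least (11 − k)·15 + k·2.
This is ≤ 149, so (11 − k)·15 + 2k ≤ 149, which gives k ≥ 2.
Exactly 2 works: 2 values at 2 and 9 at 15 total 139; raise one of the low values by 10 (still ≤ 14) to hit 149.

2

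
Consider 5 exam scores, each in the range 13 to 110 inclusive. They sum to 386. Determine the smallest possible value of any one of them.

Minimizing one value means maximizing the remaining 4.
The other 4 can take up 4 × 110 = 440 ≥ 386 − 13, so one score can sit at its floor of 13.
Achievable: one at 13 and the other 4 totalling 373, which fits since 4 × 13 ≤ 373 ≤ 4 × 110.

13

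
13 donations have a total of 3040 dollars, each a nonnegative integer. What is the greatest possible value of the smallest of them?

233

The average is 3040/13 < 234, so some value is ≤ 233.
Achievable: 2 of them at 233 and 11 at 234 total 3040.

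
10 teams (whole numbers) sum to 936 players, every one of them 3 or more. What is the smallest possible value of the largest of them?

The average is 936/10 > 93, so not all 10 can be 93 or less; the largest is ≥ 94.
Achievable: 6 of them at 94 and 4 at 93 total 936.

94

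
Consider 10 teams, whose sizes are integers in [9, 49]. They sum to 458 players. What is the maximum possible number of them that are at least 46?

If k of the values are ≥ 46, the total is ≥ 46k + 9(10 − k).
Setting 46k + 9(10 − k) ≤ 458 gives 37k ≤ 368, so k ≤ 9.
k = 9 is achieved by 9 values at 46 and 1 at 9, total 423; add 35 to one value (staying below 46) to reach 458.

9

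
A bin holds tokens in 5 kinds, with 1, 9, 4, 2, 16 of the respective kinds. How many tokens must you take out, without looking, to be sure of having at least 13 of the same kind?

29

In the worst case you take as many as possible of each kind without reaching 13: 1 + 9 + 4 + 2 + 12 = 28.
The next one must give 13 of some kind, so 28 + 1 = 29.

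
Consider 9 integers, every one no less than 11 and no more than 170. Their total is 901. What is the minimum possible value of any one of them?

11

Minimizing one value means maximizing the remaining 8.
The other 8 can take up 8 × 170 = 1360 ≥ 901 − 11, so one integer can sit at its floor of 11.
Achievable: one at 11 and the other 8 totalling 890, which fits since 8 × 11 ≤ 890 ≤ 8 × 170.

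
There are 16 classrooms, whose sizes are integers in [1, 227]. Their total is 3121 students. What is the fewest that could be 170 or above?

8

Suppose at most 16 − j of them reach 170; then j values are ≤ 169 and the rest ≤ 227.
The total is then ≤ 169·j + 227·(16 − j) = 3632 − 58j. For this to be ≥ 3121 we need j ≤ 8, so at least 16 − 8 = 8 must reach 170.
Exactly 8 works: 8 values at 227 and 8 at 169 total 3168; lower one of the high values by 47 (still ≥ 170) to hit 3121.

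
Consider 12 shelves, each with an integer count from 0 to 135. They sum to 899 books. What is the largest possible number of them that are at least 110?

If k of the values are ≥ 110, the total is ≥ 110k + 0(12 − k).
Setting 110k + 0(12 − k) ≤ 899 gives 110k ≤ 899, so k ≤ 8.
k = 8 is achieved by 8 values at 110 and 4 at 0, total 880; add 19 to one value (staying below 110) to reach 899.

8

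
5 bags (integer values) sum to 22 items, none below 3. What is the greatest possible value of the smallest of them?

If every one of the 5 were at least 5, the total would be at least 5 × 5 = 25 > 22.
Achievable: 3 of them at 4 and 2 at 5 total 22.

4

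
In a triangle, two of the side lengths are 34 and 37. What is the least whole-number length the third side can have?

The third side must exceed |34 − 37| = 3.
The smallest integer above 3 is 4.

4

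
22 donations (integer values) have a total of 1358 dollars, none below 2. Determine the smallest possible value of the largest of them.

62

If every one of the 22 were at most 61, the total would be at most 22 × 61 = 1342 < 1358.
Taking 6 copies of 61 and 16 copies of 62 gives exactly 1358, so 62 is attained.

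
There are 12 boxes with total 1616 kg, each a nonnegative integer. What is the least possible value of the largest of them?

If every one of the 12 were at most 134, the total would be at most 12 × 134 = 1608 < 1616.
Equality holds with 8 values of 135 and 4 values of 134.

135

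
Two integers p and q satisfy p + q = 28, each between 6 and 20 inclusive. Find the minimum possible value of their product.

160

For a fixed sum, pq is smallest when p and q are as far apart as possible.
At the endpoint p = 8, q = 28 − 8 = 20, so pq = 8 × 20 = 160.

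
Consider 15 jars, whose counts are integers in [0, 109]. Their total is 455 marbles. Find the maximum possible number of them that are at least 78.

With k values at 78 or above and the rest at least 0, the sum is at least 0 + 78k.
Since the sum is 455, we need 78k ≤ 455, i.e. k ≤ 5.
k = 5 is achieved by 5 values at 78 and 10 at 0, total 390; add 65 to one value (staying below 78) to reach 455.

5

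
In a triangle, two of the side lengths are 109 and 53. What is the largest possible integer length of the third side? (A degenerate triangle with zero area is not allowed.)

The third side must be less than 109 + 53 = 162.
The largest integer below 162 is 161.

161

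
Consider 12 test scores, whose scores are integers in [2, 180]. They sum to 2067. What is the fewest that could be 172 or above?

2

Suppose at most 12 − j of them reach 172; then j values are ≤ 171 and the rest ≤ 180.
The total is then ≤ 171·j + 180·(12 − j) = 2160 − 9j. For this to be ≥ 2067 we need j ≤ 10, so at least 12 − 10 = 2 must reach 172.
Exactly 2 works: 2 values at 180 and 10 at 171 total 2070; lower one of the high values by 3 (still ≥ 172) to hit 2067.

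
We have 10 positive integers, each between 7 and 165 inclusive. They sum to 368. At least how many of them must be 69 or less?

6

Each value above 69 is at least 70, contributing at least 70 − 7 = 63 above the floor 7.
The sum exceeds the floor total 70 by 298, so at most ⌊298/63⌋ = 4 exceed 69, and at least 6 are ≤ 69.
Exactly 6 works: 6 values at 7 and 4 at 70 total 322; raise one of the low values by 46 (still ≤ 69) to hit 368.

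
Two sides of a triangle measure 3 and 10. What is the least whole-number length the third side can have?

8

The third side must exceed |3 − 10| = 7.
The smallest integer above 7 is 8.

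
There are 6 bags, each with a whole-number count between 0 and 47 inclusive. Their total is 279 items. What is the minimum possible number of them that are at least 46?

5

If only k of them are at least 46, the other 6 − k are at most 45, so the total is at most k·47 + (6 − k)·45.
This must reach 279, so k·47 + (6 − k)·45 ≥ 279, giving k ≥ 5.
Exactly 5 works: 5 values at 47 and 1 at 45 total 280; lower one of the high values by 1 (still ≥ 46) to hit 279.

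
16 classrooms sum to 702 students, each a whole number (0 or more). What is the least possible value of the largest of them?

The average is 702/16 > 43, so not all 16 can be 43 or less; the largest is ≥ 44.
Taking 2 copies of 43 and 14 copies of 44 gives exactly 702, so 44 is attained.

44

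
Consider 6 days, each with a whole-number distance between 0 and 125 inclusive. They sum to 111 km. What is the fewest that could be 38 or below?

4

If only k of them are at most 38, the other 6 − k are at least 39, so the total is at least (6 − k)·39 + k·0.
This is ≤ 111, so (6 − k)·39 + 0k ≤ 111, which gives k ≥ 4.
Exactly 4 works: 4 values at 0 and 2 at 39 total 78; raise one of the low values by 33 (still ≤ 38) to hit 111.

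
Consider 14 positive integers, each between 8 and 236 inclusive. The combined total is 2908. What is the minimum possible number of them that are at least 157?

10

If only k of them are at least 157, the other 14 − k are at most 156, so the total is at most k·236 + (14 − k)·156.
This must reach 2908, so k·236 + (14 − k)·156 ≥ 2908, giving k ≥ 10.
Exactly 10 works: 10 values at 236 and 4 at 156 total 2984; lower one of the high values by 76 (still ≥ 157) to hit 2908.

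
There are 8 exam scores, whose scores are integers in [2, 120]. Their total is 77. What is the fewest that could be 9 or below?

1

Each value above 9 is at least 10, contributing at least 10 − 2 = 8 above the floor 2.
The sum exceeds the floor total 16 by 61, so at most ⌊61/8⌋ = 7 exceed 9, and at least 1 are ≤ 9.
Exactly 1 works: 1 value at 2 and 7 at 10 total 72; raise one of the low values by 5 (still ≤ 9) to hit 77.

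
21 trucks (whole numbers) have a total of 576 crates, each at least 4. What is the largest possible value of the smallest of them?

27

The average is 576/21 < 28, so some value is ≤ 27.
Equality holds with 12 values of 27 and 9 values of 28.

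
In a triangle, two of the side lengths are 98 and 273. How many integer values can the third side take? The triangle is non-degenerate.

The triangle inequality gives |98 − 273| < c < 98 + 273, i.e. 175 < c < 371.
So c can be any integer from 176 to 370: 195 values.

195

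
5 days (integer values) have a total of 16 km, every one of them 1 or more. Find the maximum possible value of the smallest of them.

The 5 values sum to 16, so their minimum is at most ⌊16/5⌋ = 3.
Achievable: 4 of them at 3 and 1 at 4 total 16.

3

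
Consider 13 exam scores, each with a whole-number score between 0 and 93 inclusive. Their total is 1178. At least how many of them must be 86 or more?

Suppose at most 13 − j of them reach 86; then j values are ≤ 85 and the rest ≤ 93.
The total is then ≤ 85·j + 93·(13 − j) = 1209 − 8j. For this to be ≥ 1178 we need j ≤ 3, so at least 13 − 3 = 10 must reach 86.
Exactly 10 works: 10 values at 93 and 3 at 85 total 1185; lower one of the high values by 7 (still ≥ 86) to hit 1178.

10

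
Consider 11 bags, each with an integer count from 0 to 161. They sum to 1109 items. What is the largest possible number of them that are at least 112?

With k values at 112 or above and the rest at least 0, the sum is at least 0 + 112k.
Since the sum is 1109, we need 112k ≤ 1109, i.e. k ≤ 9.
k = 9 is achieved by 9 values at 112 and 2 at 0, total 1008; add 101 to one value (staying below 112) to reach 1109.

9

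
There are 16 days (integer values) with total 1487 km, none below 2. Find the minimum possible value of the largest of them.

If every one of the 16 were at most 92, the total would be at most 16 × 92 = 1472 < 1487.
Equality holds with 15 values of 93 and 1 value of 92.

93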